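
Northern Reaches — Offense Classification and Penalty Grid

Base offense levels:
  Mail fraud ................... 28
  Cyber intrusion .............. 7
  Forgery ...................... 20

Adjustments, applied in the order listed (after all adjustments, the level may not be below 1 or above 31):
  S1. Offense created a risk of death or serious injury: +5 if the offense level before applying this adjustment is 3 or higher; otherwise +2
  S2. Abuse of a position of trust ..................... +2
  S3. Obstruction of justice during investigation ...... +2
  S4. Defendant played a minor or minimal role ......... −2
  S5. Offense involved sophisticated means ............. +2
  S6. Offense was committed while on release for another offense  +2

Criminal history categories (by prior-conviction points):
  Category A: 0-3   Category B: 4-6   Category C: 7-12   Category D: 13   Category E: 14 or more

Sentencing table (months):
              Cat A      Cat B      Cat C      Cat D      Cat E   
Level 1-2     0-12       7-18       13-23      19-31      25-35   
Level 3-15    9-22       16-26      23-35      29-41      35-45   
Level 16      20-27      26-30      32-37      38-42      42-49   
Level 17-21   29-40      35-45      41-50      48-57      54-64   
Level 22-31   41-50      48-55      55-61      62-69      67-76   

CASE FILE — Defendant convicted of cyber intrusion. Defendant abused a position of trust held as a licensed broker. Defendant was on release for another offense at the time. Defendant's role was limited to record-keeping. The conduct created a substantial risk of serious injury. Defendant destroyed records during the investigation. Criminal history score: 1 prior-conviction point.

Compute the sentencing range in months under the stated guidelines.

20-27 months

Base offense level for cyber intrusion: 7.
S1 applies (level before this adjustment is 7 ≥ 3, so +5): 7 + 5 = 12.
S2 applies: 12 + 2 = 14.
S3 applies: 14 + 2 = 16.
S4 applies: 16 − 2 = 14.
S6 applies: 14 + 2 = 16.
Final offense level: 16.
Criminal history: 1 prior point → Category A (0-3).
Level 16 falls in the 16 band.
Grid: Level 16 × Category A = 20-27 months.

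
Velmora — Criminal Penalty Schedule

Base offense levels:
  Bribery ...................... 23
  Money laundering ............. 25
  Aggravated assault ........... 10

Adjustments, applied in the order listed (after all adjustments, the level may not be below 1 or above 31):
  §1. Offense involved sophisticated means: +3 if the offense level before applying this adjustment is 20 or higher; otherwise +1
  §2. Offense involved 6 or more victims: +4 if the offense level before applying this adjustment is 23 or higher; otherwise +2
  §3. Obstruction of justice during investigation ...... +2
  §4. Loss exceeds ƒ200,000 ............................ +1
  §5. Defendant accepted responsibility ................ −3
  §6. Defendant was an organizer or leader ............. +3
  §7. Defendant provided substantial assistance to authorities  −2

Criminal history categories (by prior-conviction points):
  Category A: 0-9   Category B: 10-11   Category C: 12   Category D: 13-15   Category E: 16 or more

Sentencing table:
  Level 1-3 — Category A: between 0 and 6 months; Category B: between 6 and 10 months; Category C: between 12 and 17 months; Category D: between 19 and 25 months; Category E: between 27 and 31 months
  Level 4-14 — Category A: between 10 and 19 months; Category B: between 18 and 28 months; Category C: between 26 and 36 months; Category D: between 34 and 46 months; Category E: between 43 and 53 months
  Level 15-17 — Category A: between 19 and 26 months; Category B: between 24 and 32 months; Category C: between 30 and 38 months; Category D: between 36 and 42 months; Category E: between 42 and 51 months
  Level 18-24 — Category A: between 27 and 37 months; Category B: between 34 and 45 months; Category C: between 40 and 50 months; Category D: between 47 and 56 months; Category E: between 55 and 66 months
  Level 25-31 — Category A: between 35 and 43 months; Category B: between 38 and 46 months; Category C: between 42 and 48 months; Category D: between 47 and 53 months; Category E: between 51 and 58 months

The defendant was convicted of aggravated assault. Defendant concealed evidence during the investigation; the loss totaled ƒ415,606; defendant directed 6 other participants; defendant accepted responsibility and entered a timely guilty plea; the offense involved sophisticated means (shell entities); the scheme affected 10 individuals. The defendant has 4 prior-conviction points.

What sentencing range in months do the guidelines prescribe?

19-26 months

Base offense level for aggravated assault: 10.
§1 applies (level before this adjustment is 10 < 20, so +1): 10 + 1 = 11.
§2 applies (level before this adjustment is 11 < 23, so +2): 11 + 2 = 13.
§3 applies: 13 + 2 = 15.
§4 applies: 15 + 1 = 16.
§5 applies: 16 − 3 = 13.
§6 applies: 13 + 3 = 16.
Final offense level: 16.
Criminal history: 4 prior points → Category A (0-9).
Level 16 falls in the 15-17 band.
Grid: Level 15-17 × Category A = 19-26 months.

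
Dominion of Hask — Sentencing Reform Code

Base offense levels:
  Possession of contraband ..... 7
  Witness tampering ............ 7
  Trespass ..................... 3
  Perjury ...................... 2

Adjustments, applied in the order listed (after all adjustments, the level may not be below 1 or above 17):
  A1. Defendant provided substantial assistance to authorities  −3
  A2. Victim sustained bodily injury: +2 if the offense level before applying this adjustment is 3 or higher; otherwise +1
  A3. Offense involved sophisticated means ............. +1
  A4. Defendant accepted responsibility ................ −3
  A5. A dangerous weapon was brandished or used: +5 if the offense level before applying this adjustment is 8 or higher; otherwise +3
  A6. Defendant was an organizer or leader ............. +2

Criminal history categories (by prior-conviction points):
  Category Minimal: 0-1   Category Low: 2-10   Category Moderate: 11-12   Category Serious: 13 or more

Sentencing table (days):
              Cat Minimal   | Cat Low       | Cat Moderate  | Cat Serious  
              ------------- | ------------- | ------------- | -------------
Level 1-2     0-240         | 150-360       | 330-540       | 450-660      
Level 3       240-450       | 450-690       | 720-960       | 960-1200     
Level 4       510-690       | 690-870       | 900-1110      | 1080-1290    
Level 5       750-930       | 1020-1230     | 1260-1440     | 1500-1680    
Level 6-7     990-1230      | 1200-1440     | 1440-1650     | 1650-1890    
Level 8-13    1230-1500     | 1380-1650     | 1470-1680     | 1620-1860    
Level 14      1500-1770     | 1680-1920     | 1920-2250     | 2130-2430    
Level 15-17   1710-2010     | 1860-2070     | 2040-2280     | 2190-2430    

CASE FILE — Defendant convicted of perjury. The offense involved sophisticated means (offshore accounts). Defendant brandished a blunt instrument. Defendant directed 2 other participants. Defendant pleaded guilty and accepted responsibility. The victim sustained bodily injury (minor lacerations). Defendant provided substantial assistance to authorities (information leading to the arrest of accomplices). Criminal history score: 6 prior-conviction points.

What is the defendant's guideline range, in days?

Base offense level for perjury: 2.
A1 applies: 2 − 3 = -1.
A2 applies (level before this adjustment is -1 < 3, so +1): -1 + 1 = 0.
A3 applies: 0 + 1 = 1.
A4 applies: 1 − 3 = -2.
A5 applies (level before this adjustment is -2 < 8, so +3): -2 + 3 = 1.
A6 applies: 1 + 2 = 3.
Final offense level: 3.
Criminal history: 6 prior points → Category Low (2-10).
Level 3 falls in the 3 band.
Grid: Level 3 × Category Low = 450-690 days.

450-690 days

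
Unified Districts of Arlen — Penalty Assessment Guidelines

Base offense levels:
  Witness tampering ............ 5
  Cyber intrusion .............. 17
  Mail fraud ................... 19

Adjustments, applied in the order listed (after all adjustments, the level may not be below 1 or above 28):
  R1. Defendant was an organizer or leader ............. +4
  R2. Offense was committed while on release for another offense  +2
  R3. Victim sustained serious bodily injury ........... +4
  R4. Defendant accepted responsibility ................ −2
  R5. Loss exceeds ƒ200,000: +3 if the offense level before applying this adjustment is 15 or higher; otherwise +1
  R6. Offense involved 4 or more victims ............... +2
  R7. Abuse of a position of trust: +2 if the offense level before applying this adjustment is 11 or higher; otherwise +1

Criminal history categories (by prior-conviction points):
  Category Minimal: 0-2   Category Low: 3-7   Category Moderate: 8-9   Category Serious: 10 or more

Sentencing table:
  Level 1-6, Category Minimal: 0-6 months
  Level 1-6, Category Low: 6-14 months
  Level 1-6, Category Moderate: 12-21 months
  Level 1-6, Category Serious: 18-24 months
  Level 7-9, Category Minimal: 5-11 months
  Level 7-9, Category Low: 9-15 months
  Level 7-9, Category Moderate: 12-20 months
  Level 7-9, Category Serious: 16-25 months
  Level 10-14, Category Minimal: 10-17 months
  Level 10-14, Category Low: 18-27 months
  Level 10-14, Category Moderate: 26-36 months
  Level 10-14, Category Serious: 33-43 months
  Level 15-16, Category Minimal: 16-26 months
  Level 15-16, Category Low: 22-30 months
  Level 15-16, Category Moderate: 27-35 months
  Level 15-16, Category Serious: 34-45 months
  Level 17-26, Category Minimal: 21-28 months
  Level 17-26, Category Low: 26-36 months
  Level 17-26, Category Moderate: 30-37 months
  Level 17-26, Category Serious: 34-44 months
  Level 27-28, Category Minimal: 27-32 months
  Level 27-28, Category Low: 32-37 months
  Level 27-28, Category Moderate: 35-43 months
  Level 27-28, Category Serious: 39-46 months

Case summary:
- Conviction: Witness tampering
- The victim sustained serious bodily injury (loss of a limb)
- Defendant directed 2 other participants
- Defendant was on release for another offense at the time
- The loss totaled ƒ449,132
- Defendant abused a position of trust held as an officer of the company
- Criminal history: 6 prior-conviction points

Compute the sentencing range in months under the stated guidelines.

Base offense level for witness tampering: 5.
R1 applies: 5 + 4 = 9.
R2 applies: 9 + 2 = 11.
R3 applies: 11 + 4 = 15.
R4 does not apply.
R5 applies (level before this adjustment is 15 ≥ 15, so +3): 15 + 3 = 18.
R7 applies (level before this adjustment is 18 ≥ 11, so +2): 18 + 2 = 20.
Final offense level: 20.
Criminal history: 6 prior points → Category Low (3-7).
Level 20 falls in the 17-26 band.
Grid: Level 17-26 × Category Low = 26-36 months.

26-36 months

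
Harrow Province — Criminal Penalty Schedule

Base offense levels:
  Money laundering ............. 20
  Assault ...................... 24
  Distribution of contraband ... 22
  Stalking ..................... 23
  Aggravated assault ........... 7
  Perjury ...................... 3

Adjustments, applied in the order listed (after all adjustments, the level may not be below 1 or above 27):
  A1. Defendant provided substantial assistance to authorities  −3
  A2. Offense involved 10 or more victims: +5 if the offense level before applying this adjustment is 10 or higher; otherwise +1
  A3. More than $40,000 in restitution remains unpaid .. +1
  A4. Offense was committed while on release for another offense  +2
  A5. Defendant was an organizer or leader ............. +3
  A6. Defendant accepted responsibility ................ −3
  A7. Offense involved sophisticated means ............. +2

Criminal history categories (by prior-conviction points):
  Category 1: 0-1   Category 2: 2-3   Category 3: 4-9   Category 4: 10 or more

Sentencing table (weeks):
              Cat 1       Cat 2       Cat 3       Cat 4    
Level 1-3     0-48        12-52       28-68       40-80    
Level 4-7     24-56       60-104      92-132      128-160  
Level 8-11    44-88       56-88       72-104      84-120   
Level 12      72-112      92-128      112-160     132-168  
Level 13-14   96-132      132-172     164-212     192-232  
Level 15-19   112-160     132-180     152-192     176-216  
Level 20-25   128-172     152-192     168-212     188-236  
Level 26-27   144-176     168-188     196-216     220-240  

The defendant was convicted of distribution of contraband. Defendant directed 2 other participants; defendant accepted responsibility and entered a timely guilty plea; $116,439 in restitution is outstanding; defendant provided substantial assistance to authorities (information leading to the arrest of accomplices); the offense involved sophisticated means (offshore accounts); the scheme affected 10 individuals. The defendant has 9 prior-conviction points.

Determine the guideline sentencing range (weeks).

196-216 weeks

Base offense level for distribution of contraband: 22.
A1 applies: 22 − 3 = 19.
A2 applies (level before this adjustment is 19 ≥ 10, so +5): 19 + 5 = 24.
A3 applies: 24 + 1 = 25.
A4 does not apply.
A5 applies: 25 + 3 = 28.
A6 applies: 28 − 3 = 25.
A7 applies: 25 + 2 = 27.
Final offense level: 27.
Criminal history: 9 prior points → Category 3 (4-9).
Level 27 falls in the 26-27 band.
Grid: Level 26-27 × Category 3 = 196-216 weeks.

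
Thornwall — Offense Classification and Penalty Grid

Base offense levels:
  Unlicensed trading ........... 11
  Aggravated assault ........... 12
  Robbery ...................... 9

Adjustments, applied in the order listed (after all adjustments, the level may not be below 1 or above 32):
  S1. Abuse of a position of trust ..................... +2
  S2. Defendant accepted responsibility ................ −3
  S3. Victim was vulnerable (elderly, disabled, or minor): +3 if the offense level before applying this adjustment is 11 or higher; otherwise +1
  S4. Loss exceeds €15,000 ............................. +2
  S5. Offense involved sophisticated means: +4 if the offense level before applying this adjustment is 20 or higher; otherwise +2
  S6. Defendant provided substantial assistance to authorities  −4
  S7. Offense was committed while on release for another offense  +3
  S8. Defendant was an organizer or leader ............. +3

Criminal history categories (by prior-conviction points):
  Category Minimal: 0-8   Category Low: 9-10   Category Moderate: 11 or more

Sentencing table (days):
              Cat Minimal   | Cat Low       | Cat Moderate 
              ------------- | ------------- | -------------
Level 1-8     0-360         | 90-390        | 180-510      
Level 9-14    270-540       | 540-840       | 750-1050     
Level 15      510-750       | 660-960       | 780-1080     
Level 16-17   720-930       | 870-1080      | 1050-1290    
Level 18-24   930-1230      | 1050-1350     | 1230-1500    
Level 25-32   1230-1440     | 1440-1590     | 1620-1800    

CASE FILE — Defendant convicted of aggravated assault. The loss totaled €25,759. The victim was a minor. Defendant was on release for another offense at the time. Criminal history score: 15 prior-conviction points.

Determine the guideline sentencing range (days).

1230-1500 days

Base offense level for aggravated assault: 12.
S3 applies (level before this adjustment is 12 ≥ 11, so +3): 12 + 3 = 15.
S4 applies: 15 + 2 = 17.
S5 does not apply.
S6 does not apply.
S7 applies: 17 + 3 = 20.
S8 does not apply.
Final offense level: 20.
Criminal history: 15 prior points → Category Moderate (11+).
Level 20 falls in the 18-24 band.
Grid: Level 18-24 × Category Moderate = 1230-1500 days.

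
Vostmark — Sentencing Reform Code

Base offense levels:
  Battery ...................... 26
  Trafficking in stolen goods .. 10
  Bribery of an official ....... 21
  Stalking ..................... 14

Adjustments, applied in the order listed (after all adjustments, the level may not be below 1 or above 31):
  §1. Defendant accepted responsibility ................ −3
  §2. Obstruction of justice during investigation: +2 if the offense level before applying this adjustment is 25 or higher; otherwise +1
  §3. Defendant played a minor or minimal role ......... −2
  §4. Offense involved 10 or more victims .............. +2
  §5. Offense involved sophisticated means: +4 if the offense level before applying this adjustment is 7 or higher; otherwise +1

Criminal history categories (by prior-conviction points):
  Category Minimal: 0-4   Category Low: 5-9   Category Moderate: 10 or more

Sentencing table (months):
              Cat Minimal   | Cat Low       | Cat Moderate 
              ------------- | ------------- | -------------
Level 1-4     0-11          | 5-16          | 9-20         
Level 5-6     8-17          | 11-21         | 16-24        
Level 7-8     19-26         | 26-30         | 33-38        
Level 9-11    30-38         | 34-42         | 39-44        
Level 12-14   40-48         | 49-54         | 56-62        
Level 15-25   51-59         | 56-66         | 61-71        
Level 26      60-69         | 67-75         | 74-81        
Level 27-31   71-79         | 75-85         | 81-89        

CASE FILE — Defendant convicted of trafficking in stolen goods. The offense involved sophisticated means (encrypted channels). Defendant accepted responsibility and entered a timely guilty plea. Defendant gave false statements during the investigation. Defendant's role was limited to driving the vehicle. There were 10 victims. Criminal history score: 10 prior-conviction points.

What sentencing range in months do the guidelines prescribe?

Base offense level for trafficking in stolen goods: 10.
§1 applies: 10 − 3 = 7.
§2 applies (level before this adjustment is 7 < 25, so +1): 7 + 1 = 8.
§3 applies: 8 − 2 = 6.
§4 applies: 6 + 2 = 8.
§5 applies (level before this adjustment is 8 ≥ 7, so +4): 8 + 4 = 12.
Final offense level: 12.
Criminal history: 10 prior points → Category Moderate (10+).
Level 12 falls in the 12-14 band.
Grid: Level 12-14 × Category Moderate = 56-62 months.

56-62 months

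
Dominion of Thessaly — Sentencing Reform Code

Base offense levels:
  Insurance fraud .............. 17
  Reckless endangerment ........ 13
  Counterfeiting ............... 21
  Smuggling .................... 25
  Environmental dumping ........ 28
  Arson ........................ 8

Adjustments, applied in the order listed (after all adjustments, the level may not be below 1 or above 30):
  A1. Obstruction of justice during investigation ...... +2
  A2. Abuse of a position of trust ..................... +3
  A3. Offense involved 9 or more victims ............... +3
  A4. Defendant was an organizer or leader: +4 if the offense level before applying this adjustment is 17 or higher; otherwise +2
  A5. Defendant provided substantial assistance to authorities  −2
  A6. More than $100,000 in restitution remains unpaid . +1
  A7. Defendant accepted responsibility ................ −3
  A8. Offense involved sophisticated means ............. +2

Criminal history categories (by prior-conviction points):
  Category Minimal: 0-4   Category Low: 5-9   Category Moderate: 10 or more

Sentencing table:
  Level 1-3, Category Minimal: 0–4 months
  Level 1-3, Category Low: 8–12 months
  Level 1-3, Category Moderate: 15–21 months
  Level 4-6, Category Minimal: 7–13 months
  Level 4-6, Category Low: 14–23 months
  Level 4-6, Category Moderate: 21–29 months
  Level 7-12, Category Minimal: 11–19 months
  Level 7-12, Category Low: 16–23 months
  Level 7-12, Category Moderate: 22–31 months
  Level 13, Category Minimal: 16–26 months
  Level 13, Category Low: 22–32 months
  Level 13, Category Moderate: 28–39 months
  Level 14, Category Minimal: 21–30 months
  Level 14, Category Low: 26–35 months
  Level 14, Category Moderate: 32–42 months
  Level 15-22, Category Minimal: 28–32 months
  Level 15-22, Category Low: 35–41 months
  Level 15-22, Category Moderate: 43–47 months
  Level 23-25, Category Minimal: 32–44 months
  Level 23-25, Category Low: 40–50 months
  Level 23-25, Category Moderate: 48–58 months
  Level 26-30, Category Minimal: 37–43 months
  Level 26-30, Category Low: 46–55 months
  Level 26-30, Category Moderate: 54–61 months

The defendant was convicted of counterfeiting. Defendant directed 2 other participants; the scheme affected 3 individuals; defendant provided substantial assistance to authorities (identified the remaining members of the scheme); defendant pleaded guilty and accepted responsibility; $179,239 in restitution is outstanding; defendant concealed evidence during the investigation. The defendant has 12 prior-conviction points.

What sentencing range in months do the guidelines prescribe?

48-58 months

Base offense level for counterfeiting: 21.
A1 applies: 21 + 2 = 23.
A4 applies (level before this adjustment is 23 ≥ 17, so +4): 23 + 4 = 27.
A5 applies: 27 − 2 = 25.
A6 applies: 25 + 1 = 26.
A7 applies: 26 − 3 = 23.
Final offense level: 23.
Criminal history: 12 prior points → Category Moderate (10+).
Level 23 falls in the 23-25 band.
Grid: Level 23-25 × Category Moderate = 48-58 months.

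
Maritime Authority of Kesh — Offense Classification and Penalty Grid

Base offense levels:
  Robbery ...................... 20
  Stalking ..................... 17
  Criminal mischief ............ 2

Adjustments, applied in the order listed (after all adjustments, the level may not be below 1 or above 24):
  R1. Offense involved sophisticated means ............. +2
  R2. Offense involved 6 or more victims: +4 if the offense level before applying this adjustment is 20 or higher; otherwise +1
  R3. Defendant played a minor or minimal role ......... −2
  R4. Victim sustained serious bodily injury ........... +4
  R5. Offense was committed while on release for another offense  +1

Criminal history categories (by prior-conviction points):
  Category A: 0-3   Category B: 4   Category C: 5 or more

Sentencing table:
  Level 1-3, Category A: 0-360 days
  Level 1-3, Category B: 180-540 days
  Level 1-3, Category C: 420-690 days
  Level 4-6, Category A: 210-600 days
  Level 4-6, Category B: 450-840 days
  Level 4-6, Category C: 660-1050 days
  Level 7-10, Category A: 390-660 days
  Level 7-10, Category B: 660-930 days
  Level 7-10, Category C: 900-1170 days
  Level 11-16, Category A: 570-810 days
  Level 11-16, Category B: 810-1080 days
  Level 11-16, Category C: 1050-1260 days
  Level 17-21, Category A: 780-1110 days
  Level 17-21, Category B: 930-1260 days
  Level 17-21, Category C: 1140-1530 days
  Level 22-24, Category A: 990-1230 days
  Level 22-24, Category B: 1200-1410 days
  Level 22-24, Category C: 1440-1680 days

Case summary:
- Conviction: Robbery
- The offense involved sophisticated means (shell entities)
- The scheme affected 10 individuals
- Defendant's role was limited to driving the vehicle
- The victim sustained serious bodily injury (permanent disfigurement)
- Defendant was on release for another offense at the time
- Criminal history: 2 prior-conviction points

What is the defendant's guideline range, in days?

Base offense level for robbery: 20.
R1 applies: 20 + 2 = 22.
R2 applies (level before this adjustment is 22 ≥ 20, so +4): 22 + 4 = 26.
R3 applies: 26 − 2 = 24.
R4 applies: 24 + 4 = 28.
R5 applies: 28 + 1 = 29.
Level 29 exceeds the maximum of 24; capped at 24.
Final offense level: 24.
Criminal history: 2 prior points → Category A (0-3).
Level 24 falls in the 22-24 band.
Grid: Level 22-24 × Category A = 990-1230 days.

990-1230 days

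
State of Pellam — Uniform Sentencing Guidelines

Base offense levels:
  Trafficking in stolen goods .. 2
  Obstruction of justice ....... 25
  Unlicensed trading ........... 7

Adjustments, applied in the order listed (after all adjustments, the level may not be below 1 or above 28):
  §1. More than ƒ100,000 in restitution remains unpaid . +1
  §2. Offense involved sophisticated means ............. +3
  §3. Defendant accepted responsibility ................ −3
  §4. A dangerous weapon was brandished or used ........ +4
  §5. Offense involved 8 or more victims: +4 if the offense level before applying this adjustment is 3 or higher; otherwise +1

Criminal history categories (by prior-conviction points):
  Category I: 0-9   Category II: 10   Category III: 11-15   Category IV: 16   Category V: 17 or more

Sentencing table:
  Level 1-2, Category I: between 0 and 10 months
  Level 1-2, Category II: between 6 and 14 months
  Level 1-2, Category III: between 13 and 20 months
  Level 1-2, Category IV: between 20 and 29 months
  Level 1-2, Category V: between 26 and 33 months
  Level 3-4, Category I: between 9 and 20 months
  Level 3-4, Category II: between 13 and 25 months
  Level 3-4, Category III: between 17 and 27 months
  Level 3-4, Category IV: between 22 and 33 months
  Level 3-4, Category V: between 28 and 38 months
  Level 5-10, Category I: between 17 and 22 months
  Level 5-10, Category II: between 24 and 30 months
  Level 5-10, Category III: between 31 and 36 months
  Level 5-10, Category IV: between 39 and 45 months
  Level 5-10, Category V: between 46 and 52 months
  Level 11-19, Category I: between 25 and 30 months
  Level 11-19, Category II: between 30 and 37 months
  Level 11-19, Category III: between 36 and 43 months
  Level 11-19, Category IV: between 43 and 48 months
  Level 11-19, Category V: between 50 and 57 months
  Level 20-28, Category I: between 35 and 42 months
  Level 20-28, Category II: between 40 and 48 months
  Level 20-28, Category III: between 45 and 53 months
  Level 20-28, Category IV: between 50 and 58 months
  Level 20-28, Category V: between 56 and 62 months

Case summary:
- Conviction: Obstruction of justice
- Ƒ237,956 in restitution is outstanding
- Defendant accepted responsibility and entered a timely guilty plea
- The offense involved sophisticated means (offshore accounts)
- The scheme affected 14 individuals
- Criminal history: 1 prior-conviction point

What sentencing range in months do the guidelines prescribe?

Base offense level for obstruction of justice: 25.
§1 applies: 25 + 1 = 26.
§2 applies: 26 + 3 = 29.
§3 applies: 29 − 3 = 26.
§4 does not apply.
§5 applies (level before this adjustment is 26 ≥ 3, so +4): 26 + 4 = 30.
Level 30 exceeds the maximum of 28; capped at 28.
Final offense level: 28.
Criminal history: 1 prior point → Category I (0-9).
Level 28 falls in the 20-28 band.
Grid: Level 20-28 × Category I = 35-42 months.

35-42 months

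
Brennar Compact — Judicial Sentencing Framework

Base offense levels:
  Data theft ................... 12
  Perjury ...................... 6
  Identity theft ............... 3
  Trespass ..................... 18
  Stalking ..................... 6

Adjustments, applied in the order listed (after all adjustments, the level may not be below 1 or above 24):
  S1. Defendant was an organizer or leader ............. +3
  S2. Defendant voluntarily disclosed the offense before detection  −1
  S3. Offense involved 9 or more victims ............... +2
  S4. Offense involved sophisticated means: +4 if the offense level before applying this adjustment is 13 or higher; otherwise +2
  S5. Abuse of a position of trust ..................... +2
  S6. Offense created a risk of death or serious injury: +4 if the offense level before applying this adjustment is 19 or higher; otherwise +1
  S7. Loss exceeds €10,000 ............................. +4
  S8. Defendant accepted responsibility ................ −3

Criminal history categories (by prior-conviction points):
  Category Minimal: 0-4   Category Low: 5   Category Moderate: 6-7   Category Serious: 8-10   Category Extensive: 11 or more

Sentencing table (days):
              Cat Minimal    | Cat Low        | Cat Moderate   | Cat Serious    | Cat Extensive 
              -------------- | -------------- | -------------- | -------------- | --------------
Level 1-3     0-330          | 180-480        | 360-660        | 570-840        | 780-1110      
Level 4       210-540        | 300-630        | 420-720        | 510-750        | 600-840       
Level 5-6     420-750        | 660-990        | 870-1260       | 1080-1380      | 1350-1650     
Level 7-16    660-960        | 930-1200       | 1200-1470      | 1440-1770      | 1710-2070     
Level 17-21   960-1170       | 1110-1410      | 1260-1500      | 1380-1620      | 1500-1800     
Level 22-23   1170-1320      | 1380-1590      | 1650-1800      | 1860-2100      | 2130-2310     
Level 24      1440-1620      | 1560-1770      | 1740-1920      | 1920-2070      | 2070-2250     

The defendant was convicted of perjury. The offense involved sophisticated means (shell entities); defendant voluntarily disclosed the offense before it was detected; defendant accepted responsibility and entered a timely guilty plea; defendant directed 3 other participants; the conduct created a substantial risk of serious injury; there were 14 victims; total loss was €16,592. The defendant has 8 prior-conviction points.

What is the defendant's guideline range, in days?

1440-1770 days

Base offense level for perjury: 6.
S1 applies: 6 + 3 = 9.
S2 applies: 9 − 1 = 8.
S3 applies: 8 + 2 = 10.
S4 applies (level before this adjustment is 10 < 13, so +2): 10 + 2 = 12.
S5 does not apply.
S6 applies (level before this adjustment is 12 < 19, so +1): 12 + 1 = 13.
S7 applies: 13 + 4 = 17.
S8 applies: 17 − 3 = 14.
Final offense level: 14.
Criminal history: 8 prior points → Category Serious (8-10).
Level 14 falls in the 7-16 band.
Grid: Level 7-16 × Category Serious = 1440-1770 days.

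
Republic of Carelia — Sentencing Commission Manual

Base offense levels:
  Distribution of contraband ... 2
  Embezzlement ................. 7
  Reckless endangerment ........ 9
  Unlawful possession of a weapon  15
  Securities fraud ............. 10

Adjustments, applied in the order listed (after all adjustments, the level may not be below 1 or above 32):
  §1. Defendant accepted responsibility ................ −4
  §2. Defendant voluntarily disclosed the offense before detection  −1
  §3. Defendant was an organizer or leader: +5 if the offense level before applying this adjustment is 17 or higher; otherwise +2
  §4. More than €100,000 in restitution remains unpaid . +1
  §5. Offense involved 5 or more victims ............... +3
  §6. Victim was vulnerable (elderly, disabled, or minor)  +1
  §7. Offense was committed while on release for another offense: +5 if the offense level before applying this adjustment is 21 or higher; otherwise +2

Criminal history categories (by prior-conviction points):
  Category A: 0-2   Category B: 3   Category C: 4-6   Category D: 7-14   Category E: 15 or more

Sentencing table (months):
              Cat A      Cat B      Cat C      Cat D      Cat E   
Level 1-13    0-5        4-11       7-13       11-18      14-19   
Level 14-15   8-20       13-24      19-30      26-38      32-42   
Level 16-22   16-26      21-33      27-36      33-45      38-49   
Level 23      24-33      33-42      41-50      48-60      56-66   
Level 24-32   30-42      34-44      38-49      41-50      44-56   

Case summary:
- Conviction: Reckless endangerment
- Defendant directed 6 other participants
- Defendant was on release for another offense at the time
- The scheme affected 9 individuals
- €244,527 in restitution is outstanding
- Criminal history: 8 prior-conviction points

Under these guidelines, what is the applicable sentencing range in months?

Base offense level for reckless endangerment: 9.
§1 does not apply.
§2 does not apply.
§3 applies (level before this adjustment is 9 < 17, so +2): 9 + 2 = 11.
§4 applies: 11 + 1 = 12.
§5 applies: 12 + 3 = 15.
§7 applies (level before this adjustment is 15 < 21, so +2): 15 + 2 = 17.
Final offense level: 17.
Criminal history: 8 prior points → Category D (7-14).
Level 17 falls in the 16-22 band.
Grid: Level 16-22 × Category D = 33-45 months.

33-45 months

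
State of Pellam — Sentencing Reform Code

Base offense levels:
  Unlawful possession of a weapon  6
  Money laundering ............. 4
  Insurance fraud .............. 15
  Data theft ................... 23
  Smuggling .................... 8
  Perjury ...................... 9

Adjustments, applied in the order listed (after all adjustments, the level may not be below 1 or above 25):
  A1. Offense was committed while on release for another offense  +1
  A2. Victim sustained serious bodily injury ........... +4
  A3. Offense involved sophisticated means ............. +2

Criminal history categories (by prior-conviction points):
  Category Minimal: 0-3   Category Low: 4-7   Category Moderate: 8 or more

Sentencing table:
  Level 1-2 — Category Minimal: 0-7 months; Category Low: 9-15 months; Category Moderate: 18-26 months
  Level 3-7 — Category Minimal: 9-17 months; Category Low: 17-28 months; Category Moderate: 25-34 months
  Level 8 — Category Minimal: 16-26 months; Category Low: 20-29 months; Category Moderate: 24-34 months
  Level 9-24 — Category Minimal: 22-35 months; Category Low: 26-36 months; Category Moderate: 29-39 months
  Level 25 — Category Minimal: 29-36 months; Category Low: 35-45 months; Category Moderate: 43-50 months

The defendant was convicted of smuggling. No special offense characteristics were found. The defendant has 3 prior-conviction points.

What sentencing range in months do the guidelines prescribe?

Base offense level for smuggling: 8.
Final offense level: 8.
Criminal history: 3 prior points → Category Minimal (0-3).
Level 8 falls in the 8 band.
Grid: Level 8 × Category Minimal = 16-26 months.

16-26 months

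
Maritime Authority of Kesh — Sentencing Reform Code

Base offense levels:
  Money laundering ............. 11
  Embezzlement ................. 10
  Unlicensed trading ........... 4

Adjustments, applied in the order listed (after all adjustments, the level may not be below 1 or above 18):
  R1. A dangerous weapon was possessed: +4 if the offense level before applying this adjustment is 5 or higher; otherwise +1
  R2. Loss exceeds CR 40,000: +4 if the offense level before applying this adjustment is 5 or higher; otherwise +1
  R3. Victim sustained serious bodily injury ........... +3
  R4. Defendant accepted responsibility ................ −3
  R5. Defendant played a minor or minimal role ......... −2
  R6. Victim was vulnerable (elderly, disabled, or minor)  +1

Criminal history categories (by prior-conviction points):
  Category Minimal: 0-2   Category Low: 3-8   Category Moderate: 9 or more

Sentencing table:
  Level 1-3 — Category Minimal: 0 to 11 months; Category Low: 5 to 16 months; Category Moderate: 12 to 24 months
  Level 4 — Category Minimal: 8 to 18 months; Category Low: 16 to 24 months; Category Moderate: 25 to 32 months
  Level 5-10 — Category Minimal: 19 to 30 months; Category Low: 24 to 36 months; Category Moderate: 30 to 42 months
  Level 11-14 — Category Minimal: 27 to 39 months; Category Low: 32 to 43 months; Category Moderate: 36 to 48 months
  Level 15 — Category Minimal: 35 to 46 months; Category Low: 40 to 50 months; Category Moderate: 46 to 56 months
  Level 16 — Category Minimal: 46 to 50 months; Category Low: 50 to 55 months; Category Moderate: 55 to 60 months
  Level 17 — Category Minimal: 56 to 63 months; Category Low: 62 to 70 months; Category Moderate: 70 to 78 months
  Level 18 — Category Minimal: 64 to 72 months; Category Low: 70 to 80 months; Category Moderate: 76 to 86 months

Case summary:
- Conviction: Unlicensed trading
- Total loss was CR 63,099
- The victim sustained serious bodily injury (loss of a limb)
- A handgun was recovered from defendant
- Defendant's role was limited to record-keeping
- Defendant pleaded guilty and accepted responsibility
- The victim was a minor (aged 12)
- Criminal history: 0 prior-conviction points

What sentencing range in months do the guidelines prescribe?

Base offense level for unlicensed trading: 4.
R1 applies (level before this adjustment is 4 < 5, so +1): 4 + 1 = 5.
R2 applies (level before this adjustment is 5 ≥ 5, so +4): 5 + 4 = 9.
R3 applies: 9 + 3 = 12.
R4 applies: 12 − 3 = 9.
R5 applies: 9 − 2 = 7.
R6 applies: 7 + 1 = 8.
Final offense level: 8.
Criminal history: 0 prior points → Category Minimal (0-2).
Level 8 falls in the 5-10 band.
Grid: Level 5-10 × Category Minimal = 19-30 months.

19-30 months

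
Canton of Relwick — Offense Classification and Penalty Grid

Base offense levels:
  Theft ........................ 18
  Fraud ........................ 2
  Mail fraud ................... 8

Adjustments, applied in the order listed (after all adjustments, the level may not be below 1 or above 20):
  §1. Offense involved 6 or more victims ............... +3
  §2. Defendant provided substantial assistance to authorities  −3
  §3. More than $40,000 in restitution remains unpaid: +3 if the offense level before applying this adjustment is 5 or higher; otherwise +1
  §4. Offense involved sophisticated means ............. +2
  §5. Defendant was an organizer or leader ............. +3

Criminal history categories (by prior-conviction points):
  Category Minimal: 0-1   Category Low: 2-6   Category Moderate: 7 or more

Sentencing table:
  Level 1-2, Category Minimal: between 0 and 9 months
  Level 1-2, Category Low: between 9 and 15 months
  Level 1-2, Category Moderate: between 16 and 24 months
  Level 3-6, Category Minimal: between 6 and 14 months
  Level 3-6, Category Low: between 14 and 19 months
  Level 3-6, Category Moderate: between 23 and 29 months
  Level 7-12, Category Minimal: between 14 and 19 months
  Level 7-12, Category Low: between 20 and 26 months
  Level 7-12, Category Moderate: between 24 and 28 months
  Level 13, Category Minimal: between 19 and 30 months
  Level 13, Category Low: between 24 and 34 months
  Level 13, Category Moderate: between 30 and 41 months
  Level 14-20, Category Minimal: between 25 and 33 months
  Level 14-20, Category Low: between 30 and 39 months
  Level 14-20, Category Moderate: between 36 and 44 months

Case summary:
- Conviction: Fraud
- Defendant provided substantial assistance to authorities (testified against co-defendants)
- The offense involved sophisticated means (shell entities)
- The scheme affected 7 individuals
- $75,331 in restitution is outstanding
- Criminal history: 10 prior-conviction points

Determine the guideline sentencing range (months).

Base offense level for fraud: 2.
§1 applies: 2 + 3 = 5.
§2 applies: 5 − 3 = 2.
§3 applies (level before this adjustment is 2 < 5, so +1): 2 + 1 = 3.
§4 applies: 3 + 2 = 5.
Final offense level: 5.
Criminal history: 10 prior points → Category Moderate (7+).
Level 5 falls in the 3-6 band.
Grid: Level 3-6 × Category Moderate = 23-29 months.

23-29 months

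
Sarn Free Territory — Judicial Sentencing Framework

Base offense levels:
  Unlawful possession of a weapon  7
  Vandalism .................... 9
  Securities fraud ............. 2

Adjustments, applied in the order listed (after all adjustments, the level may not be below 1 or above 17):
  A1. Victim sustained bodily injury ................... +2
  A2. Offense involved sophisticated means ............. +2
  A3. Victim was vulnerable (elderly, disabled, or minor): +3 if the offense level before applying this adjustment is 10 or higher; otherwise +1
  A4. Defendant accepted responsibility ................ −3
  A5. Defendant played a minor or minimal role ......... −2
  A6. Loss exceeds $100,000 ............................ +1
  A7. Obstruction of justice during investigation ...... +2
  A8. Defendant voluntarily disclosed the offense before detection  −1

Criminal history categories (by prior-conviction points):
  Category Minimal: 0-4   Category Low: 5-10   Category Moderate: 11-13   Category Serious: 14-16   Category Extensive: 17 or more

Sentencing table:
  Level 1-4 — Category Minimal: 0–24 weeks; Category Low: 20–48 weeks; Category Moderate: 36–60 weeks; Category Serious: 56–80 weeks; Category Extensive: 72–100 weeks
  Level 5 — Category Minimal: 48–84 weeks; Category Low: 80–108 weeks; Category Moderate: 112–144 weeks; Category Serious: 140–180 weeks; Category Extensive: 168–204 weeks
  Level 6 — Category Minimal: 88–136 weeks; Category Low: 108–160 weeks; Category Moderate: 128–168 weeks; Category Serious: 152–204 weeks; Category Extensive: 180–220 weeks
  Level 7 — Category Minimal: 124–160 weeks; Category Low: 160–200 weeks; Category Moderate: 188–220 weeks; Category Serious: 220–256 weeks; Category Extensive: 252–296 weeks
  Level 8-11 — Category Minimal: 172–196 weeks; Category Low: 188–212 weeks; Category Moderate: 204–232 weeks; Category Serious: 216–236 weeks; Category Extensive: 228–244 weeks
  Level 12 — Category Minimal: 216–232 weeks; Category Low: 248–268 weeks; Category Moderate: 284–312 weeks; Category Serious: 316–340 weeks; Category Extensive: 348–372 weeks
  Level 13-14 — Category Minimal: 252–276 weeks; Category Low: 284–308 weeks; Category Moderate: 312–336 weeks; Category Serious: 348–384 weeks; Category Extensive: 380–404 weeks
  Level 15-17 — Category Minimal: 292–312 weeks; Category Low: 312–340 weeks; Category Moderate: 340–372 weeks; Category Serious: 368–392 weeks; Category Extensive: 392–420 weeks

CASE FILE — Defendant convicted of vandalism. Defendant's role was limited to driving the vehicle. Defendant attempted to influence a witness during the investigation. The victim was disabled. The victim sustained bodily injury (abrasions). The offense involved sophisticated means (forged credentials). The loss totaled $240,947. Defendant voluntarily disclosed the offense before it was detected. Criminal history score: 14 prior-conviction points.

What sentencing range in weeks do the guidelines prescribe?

Base offense level for vandalism: 9.
A1 applies: 9 + 2 = 11.
A2 applies: 11 + 2 = 13.
A3 applies (level before this adjustment is 13 ≥ 10, so +3): 13 + 3 = 16.
A4 does not apply.
A5 applies: 16 − 2 = 14.
A6 applies: 14 + 1 = 15.
A7 applies: 15 + 2 = 17.
A8 applies: 17 − 1 = 16.
Final offense level: 16.
Criminal history: 14 prior points → Category Serious (14-16).
Level 16 falls in the 15-17 band.
Grid: Level 15-17 × Category Serious = 368-392 weeks.

368-392 weeks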